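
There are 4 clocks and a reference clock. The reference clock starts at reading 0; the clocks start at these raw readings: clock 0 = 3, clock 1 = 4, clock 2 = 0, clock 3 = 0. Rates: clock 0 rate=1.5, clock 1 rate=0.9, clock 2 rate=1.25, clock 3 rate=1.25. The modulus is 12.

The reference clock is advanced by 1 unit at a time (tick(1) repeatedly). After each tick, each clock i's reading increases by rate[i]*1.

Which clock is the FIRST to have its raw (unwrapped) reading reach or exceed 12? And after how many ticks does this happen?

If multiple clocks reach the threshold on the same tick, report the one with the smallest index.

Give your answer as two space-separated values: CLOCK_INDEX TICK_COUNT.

clock 0: start=3, rate=1.5, needs 12-3 = 9; ticks = ceil(9/1.5) = ceil(6.0000) = 6; reading at tick 6 = 3 + 1.5*6 = 12.0000
clock 1: start=4, rate=0.9, needs 12-4 = 8; ticks = ceil(8/0.9) = ceil(8.8889) = 9; reading at tick 9 = 4 + 0.9*9 = 12.1000
clock 2: start=0, rate=1.25, needs 12-0 = 12; ticks = ceil(12/1.25) = ceil(9.6000) = 10; reading at tick 10 = 0 + 1.25*10 = 12.5000
clock 3: start=0, rate=1.25, needs 12-0 = 12; ticks = ceil(12/1.25) = ceil(9.6000) = 10; reading at tick 10 = 0 + 1.25*10 = 12.5000
Minimum tick count = 6; winners = [0]; smallest index = 0

Answer: 0 6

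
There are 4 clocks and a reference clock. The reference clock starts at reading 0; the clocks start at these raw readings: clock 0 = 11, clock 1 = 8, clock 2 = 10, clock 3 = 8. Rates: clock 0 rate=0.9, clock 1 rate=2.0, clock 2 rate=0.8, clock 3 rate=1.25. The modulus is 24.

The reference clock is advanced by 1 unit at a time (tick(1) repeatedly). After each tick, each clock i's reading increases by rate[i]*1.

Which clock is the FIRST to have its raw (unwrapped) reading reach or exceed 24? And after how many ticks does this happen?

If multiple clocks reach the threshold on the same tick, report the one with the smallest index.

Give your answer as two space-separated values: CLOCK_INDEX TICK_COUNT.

Answer: 1 8

Derivation:
clock 0: start=11, rate=0.9, needs 24-11 = 13; ticks = ceil(13/0.9) = ceil(14.4444) = 15; reading at tick 15 = 11 + 0.9*15 = 24.5000
clock 1: start=8, rate=2.0, needs 24-8 = 16; ticks = ceil(16/2.0) = ceil(8.0000) = 8; reading at tick 8 = 8 + 2.0*8 = 24.0000
clock 2: start=10, rate=0.8, needs 24-10 = 14; ticks = ceil(14/0.8) = ceil(17.5000) = 18; reading at tick 18 = 10 + 0.8*18 = 24.4000
clock 3: start=8, rate=1.25, needs 24-8 = 16; ticks = ceil(16/1.25) = ceil(12.8000) = 13; reading at tick 13 = 8 + 1.25*13 = 24.2500
Minimum tick count = 8; winners = [1]; smallest index = 1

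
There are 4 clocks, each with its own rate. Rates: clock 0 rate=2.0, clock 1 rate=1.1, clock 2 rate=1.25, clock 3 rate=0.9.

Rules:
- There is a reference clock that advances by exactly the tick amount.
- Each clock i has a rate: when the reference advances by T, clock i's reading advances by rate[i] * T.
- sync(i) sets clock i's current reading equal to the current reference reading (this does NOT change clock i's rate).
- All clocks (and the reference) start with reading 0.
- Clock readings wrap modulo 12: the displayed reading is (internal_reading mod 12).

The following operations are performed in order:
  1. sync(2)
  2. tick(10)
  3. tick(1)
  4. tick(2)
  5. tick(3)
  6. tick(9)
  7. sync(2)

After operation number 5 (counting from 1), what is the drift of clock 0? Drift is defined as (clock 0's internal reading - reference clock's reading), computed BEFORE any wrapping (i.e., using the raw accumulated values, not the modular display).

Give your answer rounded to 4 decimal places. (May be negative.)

After op 1 sync(2): ref=0.0000 raw=[0.0000 0.0000 0.0000 0.0000]
After op 2 tick(10): ref=10.0000 raw=[20.0000 11.0000 12.5000 9.0000]
After op 3 tick(1): ref=11.0000 raw=[22.0000 12.1000 13.7500 9.9000]
After op 4 tick(2): ref=13.0000 raw=[26.0000 14.3000 16.2500 11.7000]
After op 5 tick(3): ref=16.0000 raw=[32.0000 17.6000 20.0000 14.4000]
Drift of clock 0 after op 5: 32.0000 - 16.0000 = 16.0000

Answer: 16.0000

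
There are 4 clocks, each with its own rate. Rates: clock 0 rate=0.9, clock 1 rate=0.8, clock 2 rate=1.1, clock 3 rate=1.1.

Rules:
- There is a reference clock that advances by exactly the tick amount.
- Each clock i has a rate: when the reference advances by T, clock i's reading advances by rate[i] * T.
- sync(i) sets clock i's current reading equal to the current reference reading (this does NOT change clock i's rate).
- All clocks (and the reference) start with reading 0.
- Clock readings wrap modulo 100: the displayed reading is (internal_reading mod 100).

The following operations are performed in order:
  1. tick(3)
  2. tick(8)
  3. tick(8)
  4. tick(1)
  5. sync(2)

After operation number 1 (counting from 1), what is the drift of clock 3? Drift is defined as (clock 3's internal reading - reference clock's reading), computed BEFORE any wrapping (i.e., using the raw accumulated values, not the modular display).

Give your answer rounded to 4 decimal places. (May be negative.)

Answer: 0.3000

Derivation:
After op 1 tick(3): ref=3.0000 raw=[2.7000 2.4000 3.3000 3.3000]
Drift of clock 3 after op 1: 3.3000 - 3.0000 = 0.3000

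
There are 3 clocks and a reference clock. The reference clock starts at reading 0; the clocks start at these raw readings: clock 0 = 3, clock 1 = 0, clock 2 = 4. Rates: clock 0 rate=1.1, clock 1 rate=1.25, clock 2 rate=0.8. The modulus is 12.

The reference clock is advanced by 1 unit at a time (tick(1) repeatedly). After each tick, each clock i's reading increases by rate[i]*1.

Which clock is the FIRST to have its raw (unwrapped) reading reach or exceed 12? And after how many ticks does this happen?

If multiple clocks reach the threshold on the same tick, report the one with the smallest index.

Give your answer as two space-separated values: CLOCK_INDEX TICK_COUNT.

Answer: 0 9

Derivation:
clock 0: start=3, rate=1.1, needs 12-3 = 9; ticks = ceil(9/1.1) = ceil(8.1818) = 9; reading at tick 9 = 3 + 1.1*9 = 12.9000
clock 1: start=0, rate=1.25, needs 12-0 = 12; ticks = ceil(12/1.25) = ceil(9.6000) = 10; reading at tick 10 = 0 + 1.25*10 = 12.5000
clock 2: start=4, rate=0.8, needs 12-4 = 8; ticks = ceil(8/0.8) = ceil(10.0000) = 10; reading at tick 10 = 4 + 0.8*10 = 12.0000
Minimum tick count = 9; winners = [0]; smallest index = 0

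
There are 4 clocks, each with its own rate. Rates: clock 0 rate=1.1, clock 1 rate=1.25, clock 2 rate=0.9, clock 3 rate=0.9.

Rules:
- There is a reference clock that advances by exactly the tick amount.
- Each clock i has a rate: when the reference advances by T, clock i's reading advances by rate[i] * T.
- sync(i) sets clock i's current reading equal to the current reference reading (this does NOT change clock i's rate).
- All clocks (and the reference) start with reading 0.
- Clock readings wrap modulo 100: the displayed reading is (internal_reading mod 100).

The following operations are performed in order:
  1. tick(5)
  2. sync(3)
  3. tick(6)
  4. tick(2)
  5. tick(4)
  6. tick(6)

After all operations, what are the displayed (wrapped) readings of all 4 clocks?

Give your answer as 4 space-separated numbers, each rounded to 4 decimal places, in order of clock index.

Answer: 25.3000 28.7500 20.7000 21.2000

Derivation:
After op 1 tick(5): ref=5.0000 raw=[5.5000 6.2500 4.5000 4.5000]
After op 2 sync(3): ref=5.0000 raw=[5.5000 6.2500 4.5000 5.0000]
After op 3 tick(6): ref=11.0000 raw=[12.1000 13.7500 9.9000 10.4000]
After op 4 tick(2): ref=13.0000 raw=[14.3000 16.2500 11.7000 12.2000]
After op 5 tick(4): ref=17.0000 raw=[18.7000 21.2500 15.3000 15.8000]
After op 6 tick(6): ref=23.0000 raw=[25.3000 28.7500 20.7000 21.2000]
Wrap final raw readings (mod 100): 25.3000 mod 100 = 25.3000; 28.7500 mod 100 = 28.7500; 20.7000 mod 100 = 20.7000; 21.2000 mod 100 = 21.2000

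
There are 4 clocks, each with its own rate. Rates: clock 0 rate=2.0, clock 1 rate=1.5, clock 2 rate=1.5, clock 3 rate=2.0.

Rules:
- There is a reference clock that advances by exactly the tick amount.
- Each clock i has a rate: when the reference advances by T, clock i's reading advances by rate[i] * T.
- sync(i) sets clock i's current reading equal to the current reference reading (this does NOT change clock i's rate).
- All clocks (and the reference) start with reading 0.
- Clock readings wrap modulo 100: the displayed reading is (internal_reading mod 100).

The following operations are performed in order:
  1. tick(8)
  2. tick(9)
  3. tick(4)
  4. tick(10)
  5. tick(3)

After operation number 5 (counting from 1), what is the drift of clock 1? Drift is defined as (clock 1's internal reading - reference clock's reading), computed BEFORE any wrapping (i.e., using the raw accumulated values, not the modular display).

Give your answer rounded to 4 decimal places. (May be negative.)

Answer: 17.0000

Derivation:
After op 1 tick(8): ref=8.0000 raw=[16.0000 12.0000 12.0000 16.0000]
After op 2 tick(9): ref=17.0000 raw=[34.0000 25.5000 25.5000 34.0000]
After op 3 tick(4): ref=21.0000 raw=[42.0000 31.5000 31.5000 42.0000]
After op 4 tick(10): ref=31.0000 raw=[62.0000 46.5000 46.5000 62.0000]
After op 5 tick(3): ref=34.0000 raw=[68.0000 51.0000 51.0000 68.0000]
Drift of clock 1 after op 5: 51.0000 - 34.0000 = 17.0000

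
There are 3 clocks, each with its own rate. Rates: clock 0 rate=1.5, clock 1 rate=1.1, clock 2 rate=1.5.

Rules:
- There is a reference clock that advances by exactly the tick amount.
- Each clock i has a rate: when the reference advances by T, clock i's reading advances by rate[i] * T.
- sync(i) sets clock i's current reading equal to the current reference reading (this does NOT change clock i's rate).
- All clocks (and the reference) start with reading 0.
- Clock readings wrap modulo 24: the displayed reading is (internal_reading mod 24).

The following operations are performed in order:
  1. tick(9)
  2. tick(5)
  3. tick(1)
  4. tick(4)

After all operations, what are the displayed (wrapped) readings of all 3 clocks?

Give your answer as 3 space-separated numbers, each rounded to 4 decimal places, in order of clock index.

Answer: 4.5000 20.9000 4.5000

Derivation:
After op 1 tick(9): ref=9.0000 raw=[13.5000 9.9000 13.5000]
After op 2 tick(5): ref=14.0000 raw=[21.0000 15.4000 21.0000]
After op 3 tick(1): ref=15.0000 raw=[22.5000 16.5000 22.5000]
After op 4 tick(4): ref=19.0000 raw=[28.5000 20.9000 28.5000]
Wrap final raw readings (mod 24): 28.5000 mod 24 = 4.5000; 20.9000 mod 24 = 20.9000; 28.5000 mod 24 = 4.5000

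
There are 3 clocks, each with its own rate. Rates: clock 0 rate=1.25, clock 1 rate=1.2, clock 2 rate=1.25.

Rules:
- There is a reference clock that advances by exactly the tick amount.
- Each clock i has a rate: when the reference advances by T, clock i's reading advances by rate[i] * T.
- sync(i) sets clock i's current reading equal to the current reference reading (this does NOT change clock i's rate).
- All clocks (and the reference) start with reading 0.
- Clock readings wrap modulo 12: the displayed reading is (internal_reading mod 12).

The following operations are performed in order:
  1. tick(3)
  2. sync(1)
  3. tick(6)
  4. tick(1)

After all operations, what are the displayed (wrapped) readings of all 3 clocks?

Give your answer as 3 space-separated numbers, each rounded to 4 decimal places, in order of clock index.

Answer: 0.5000 11.4000 0.5000

Derivation:
After op 1 tick(3): ref=3.0000 raw=[3.7500 3.6000 3.7500]
After op 2 sync(1): ref=3.0000 raw=[3.7500 3.0000 3.7500]
After op 3 tick(6): ref=9.0000 raw=[11.2500 10.2000 11.2500]
After op 4 tick(1): ref=10.0000 raw=[12.5000 11.4000 12.5000]
Wrap final raw readings (mod 12): 12.5000 mod 12 = 0.5000; 11.4000 mod 12 = 11.4000; 12.5000 mod 12 = 0.5000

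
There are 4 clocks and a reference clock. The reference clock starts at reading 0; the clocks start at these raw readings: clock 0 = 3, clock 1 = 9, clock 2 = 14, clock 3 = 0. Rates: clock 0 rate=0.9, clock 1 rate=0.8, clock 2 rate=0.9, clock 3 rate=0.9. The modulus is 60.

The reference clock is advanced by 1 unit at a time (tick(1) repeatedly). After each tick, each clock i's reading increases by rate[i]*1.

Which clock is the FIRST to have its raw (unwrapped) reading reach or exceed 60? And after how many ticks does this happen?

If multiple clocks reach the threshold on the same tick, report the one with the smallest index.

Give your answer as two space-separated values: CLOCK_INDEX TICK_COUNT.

Answer: 2 52

Derivation:
clock 0: start=3, rate=0.9, needs 60-3 = 57; ticks = ceil(57/0.9) = ceil(63.3333) = 64; reading at tick 64 = 3 + 0.9*64 = 60.6000
clock 1: start=9, rate=0.8, needs 60-9 = 51; ticks = ceil(51/0.8) = ceil(63.7500) = 64; reading at tick 64 = 9 + 0.8*64 = 60.2000
clock 2: start=14, rate=0.9, needs 60-14 = 46; ticks = ceil(46/0.9) = ceil(51.1111) = 52; reading at tick 52 = 14 + 0.9*52 = 60.8000
clock 3: start=0, rate=0.9, needs 60-0 = 60; ticks = ceil(60/0.9) = ceil(66.6667) = 67; reading at tick 67 = 0 + 0.9*67 = 60.3000
Minimum tick count = 52; winners = [2]; smallest index = 2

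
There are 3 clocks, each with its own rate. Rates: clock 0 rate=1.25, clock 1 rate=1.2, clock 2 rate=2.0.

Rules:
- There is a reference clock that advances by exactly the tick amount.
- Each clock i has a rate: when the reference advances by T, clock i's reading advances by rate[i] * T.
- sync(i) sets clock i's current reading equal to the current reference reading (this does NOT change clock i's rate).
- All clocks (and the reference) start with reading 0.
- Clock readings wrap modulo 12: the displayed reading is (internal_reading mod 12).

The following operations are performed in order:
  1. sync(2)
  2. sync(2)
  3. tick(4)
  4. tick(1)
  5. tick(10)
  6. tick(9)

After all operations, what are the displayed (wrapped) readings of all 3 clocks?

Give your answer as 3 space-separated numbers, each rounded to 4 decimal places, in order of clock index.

Answer: 6.0000 4.8000 0.0000

Derivation:
After op 1 sync(2): ref=0.0000 raw=[0.0000 0.0000 0.0000]
After op 2 sync(2): ref=0.0000 raw=[0.0000 0.0000 0.0000]
After op 3 tick(4): ref=4.0000 raw=[5.0000 4.8000 8.0000]
After op 4 tick(1): ref=5.0000 raw=[6.2500 6.0000 10.0000]
After op 5 tick(10): ref=15.0000 raw=[18.7500 18.0000 30.0000]
After op 6 tick(9): ref=24.0000 raw=[30.0000 28.8000 48.0000]
Wrap final raw readings (mod 12): 30.0000 mod 12 = 6.0000; 28.8000 mod 12 = 4.8000; 48.0000 mod 12 = 0.0000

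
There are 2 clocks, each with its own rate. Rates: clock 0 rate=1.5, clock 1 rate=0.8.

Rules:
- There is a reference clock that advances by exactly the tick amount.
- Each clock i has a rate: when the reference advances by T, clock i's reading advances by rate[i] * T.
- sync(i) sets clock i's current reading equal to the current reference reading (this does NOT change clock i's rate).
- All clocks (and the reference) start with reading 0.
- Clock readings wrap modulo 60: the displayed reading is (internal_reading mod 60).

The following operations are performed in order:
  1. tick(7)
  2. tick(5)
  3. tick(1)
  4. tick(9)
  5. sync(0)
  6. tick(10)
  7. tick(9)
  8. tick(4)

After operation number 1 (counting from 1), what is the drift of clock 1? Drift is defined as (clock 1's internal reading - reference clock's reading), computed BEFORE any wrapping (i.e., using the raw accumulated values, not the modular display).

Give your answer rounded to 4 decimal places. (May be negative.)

After op 1 tick(7): ref=7.0000 raw=[10.5000 5.6000]
Drift of clock 1 after op 1: 5.6000 - 7.0000 = -1.4000

Answer: -1.4000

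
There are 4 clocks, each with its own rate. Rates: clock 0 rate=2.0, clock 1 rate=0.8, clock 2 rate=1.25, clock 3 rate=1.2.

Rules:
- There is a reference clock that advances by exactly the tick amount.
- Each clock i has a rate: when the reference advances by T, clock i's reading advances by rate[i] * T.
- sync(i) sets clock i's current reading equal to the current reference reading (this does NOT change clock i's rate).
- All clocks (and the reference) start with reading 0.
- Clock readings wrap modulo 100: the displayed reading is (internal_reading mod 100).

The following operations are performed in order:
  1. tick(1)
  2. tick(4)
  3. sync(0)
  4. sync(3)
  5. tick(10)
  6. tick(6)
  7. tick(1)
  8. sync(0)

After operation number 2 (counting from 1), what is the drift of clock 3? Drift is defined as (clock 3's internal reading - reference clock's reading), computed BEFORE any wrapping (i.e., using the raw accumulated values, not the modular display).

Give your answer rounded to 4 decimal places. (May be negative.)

Answer: 1.0000

Derivation:
After op 1 tick(1): ref=1.0000 raw=[2.0000 0.8000 1.2500 1.2000]
After op 2 tick(4): ref=5.0000 raw=[10.0000 4.0000 6.2500 6.0000]
Drift of clock 3 after op 2: 6.0000 - 5.0000 = 1.0000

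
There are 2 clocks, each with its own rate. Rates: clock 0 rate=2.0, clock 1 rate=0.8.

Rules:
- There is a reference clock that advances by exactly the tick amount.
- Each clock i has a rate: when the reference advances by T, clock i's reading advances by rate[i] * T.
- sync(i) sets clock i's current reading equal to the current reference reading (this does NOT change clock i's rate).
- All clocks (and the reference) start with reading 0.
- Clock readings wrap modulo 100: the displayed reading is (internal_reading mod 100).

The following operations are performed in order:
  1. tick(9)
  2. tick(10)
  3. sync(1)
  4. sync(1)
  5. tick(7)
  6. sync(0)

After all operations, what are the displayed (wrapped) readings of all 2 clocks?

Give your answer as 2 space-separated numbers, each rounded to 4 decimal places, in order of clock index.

After op 1 tick(9): ref=9.0000 raw=[18.0000 7.2000]
After op 2 tick(10): ref=19.0000 raw=[38.0000 15.2000]
After op 3 sync(1): ref=19.0000 raw=[38.0000 19.0000]
After op 4 sync(1): ref=19.0000 raw=[38.0000 19.0000]
After op 5 tick(7): ref=26.0000 raw=[52.0000 24.6000]
After op 6 sync(0): ref=26.0000 raw=[26.0000 24.6000]
Wrap final raw readings (mod 100): 26.0000 mod 100 = 26.0000; 24.6000 mod 100 = 24.6000

Answer: 26.0000 24.6000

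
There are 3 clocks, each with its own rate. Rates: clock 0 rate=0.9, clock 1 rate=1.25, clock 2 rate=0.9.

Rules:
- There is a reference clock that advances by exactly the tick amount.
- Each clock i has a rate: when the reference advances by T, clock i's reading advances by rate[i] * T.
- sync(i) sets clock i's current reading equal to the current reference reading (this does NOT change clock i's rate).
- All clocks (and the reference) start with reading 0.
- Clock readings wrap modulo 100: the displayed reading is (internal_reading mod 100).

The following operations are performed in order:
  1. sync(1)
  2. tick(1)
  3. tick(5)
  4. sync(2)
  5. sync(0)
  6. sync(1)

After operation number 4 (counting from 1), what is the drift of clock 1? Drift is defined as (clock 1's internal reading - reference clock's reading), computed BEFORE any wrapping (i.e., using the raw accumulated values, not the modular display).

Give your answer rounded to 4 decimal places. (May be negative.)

After op 1 sync(1): ref=0.0000 raw=[0.0000 0.0000 0.0000]
After op 2 tick(1): ref=1.0000 raw=[0.9000 1.2500 0.9000]
After op 3 tick(5): ref=6.0000 raw=[5.4000 7.5000 5.4000]
After op 4 sync(2): ref=6.0000 raw=[5.4000 7.5000 6.0000]
Drift of clock 1 after op 4: 7.5000 - 6.0000 = 1.5000

Answer: 1.5000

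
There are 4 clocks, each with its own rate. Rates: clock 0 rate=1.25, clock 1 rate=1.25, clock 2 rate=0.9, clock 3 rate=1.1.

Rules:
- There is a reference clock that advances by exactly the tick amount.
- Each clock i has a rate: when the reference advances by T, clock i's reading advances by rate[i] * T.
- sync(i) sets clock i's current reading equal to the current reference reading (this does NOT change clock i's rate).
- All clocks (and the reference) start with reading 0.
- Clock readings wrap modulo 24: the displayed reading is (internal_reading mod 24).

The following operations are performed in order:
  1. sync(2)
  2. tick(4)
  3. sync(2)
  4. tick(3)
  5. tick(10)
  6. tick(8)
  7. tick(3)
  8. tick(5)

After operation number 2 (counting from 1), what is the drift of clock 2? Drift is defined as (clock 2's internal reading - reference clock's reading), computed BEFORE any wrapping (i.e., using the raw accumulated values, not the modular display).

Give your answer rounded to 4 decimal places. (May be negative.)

After op 1 sync(2): ref=0.0000 raw=[0.0000 0.0000 0.0000 0.0000]
After op 2 tick(4): ref=4.0000 raw=[5.0000 5.0000 3.6000 4.4000]
Drift of clock 2 after op 2: 3.6000 - 4.0000 = -0.4000

Answer: -0.4000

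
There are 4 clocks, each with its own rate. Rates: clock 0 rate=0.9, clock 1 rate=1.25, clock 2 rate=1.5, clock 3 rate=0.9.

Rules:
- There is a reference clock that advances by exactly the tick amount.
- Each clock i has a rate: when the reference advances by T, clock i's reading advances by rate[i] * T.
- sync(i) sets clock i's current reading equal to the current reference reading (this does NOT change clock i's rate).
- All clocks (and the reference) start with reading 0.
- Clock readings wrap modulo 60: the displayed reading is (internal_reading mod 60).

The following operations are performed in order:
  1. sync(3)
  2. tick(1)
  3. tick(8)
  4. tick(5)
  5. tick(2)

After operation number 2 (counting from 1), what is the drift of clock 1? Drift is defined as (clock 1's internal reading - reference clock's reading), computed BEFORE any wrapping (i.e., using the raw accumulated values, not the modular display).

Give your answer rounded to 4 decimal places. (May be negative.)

After op 1 sync(3): ref=0.0000 raw=[0.0000 0.0000 0.0000 0.0000]
After op 2 tick(1): ref=1.0000 raw=[0.9000 1.2500 1.5000 0.9000]
Drift of clock 1 after op 2: 1.2500 - 1.0000 = 0.2500

Answer: 0.2500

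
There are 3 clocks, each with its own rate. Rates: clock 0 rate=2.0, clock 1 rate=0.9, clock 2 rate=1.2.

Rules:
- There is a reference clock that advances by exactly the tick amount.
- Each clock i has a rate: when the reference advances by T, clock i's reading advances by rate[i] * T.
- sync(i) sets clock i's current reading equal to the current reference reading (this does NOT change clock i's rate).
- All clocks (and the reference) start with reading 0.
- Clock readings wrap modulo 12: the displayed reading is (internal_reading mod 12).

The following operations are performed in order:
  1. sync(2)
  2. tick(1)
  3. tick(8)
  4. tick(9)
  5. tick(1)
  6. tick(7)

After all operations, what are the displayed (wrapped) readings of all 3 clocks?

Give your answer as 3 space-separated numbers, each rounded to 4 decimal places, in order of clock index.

After op 1 sync(2): ref=0.0000 raw=[0.0000 0.0000 0.0000]
After op 2 tick(1): ref=1.0000 raw=[2.0000 0.9000 1.2000]
After op 3 tick(8): ref=9.0000 raw=[18.0000 8.1000 10.8000]
After op 4 tick(9): ref=18.0000 raw=[36.0000 16.2000 21.6000]
After op 5 tick(1): ref=19.0000 raw=[38.0000 17.1000 22.8000]
After op 6 tick(7): ref=26.0000 raw=[52.0000 23.4000 31.2000]
Wrap final raw readings (mod 12): 52.0000 mod 12 = 4.0000; 23.4000 mod 12 = 11.4000; 31.2000 mod 12 = 7.2000

Answer: 4.0000 11.4000 7.2000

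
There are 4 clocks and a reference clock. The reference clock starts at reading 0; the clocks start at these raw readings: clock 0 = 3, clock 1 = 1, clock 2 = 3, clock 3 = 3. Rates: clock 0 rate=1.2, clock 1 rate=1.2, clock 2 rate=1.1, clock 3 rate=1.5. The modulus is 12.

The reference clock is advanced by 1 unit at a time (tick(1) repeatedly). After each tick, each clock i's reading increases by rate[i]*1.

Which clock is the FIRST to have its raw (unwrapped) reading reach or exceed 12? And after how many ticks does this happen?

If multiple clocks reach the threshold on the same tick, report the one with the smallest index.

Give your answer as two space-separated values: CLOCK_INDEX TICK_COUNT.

Answer: 3 6

Derivation:
clock 0: start=3, rate=1.2, needs 12-3 = 9; ticks = ceil(9/1.2) = ceil(7.5000) = 8; reading at tick 8 = 3 + 1.2*8 = 12.6000
clock 1: start=1, rate=1.2, needs 12-1 = 11; ticks = ceil(11/1.2) = ceil(9.1667) = 10; reading at tick 10 = 1 + 1.2*10 = 13.0000
clock 2: start=3, rate=1.1, needs 12-3 = 9; ticks = ceil(9/1.1) = ceil(8.1818) = 9; reading at tick 9 = 3 + 1.1*9 = 12.9000
clock 3: start=3, rate=1.5, needs 12-3 = 9; ticks = ceil(9/1.5) = ceil(6.0000) = 6; reading at tick 6 = 3 + 1.5*6 = 12.0000
Minimum tick count = 6; winners = [3]; smallest index = 3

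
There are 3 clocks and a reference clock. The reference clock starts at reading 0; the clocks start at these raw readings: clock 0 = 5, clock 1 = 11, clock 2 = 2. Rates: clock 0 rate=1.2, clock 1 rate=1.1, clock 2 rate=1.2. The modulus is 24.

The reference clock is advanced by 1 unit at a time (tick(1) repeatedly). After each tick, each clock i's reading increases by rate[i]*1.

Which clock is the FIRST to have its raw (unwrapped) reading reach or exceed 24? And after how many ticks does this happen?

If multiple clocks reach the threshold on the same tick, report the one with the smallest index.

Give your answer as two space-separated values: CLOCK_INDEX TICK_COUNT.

clock 0: start=5, rate=1.2, needs 24-5 = 19; ticks = ceil(19/1.2) = ceil(15.8333) = 16; reading at tick 16 = 5 + 1.2*16 = 24.2000
clock 1: start=11, rate=1.1, needs 24-11 = 13; ticks = ceil(13/1.1) = ceil(11.8182) = 12; reading at tick 12 = 11 + 1.1*12 = 24.2000
clock 2: start=2, rate=1.2, needs 24-2 = 22; ticks = ceil(22/1.2) = ceil(18.3333) = 19; reading at tick 19 = 2 + 1.2*19 = 24.8000
Minimum tick count = 12; winners = [1]; smallest index = 1

Answer: 1 12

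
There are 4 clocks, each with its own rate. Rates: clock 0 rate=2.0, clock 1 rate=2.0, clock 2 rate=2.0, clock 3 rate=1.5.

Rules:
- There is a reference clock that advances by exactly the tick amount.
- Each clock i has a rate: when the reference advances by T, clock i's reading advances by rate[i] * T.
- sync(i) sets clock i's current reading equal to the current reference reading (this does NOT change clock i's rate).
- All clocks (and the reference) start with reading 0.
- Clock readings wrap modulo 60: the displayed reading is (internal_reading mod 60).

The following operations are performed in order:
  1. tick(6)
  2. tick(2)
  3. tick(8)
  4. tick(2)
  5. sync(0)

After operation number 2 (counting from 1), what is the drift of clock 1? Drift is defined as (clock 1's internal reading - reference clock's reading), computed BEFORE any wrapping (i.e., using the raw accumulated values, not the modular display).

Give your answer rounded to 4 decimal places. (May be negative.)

After op 1 tick(6): ref=6.0000 raw=[12.0000 12.0000 12.0000 9.0000]
After op 2 tick(2): ref=8.0000 raw=[16.0000 16.0000 16.0000 12.0000]
Drift of clock 1 after op 2: 16.0000 - 8.0000 = 8.0000

Answer: 8.0000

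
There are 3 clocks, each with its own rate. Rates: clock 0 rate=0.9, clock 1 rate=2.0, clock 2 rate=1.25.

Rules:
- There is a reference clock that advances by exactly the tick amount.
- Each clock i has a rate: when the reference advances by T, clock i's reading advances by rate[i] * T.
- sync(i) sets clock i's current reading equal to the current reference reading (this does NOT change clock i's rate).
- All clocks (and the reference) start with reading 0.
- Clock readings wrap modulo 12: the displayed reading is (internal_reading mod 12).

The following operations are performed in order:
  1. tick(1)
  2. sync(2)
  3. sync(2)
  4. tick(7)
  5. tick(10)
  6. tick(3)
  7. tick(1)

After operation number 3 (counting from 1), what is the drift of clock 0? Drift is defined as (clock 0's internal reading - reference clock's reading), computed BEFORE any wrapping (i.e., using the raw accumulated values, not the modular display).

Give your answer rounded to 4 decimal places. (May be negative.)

Answer: -0.1000

Derivation:
After op 1 tick(1): ref=1.0000 raw=[0.9000 2.0000 1.2500]
After op 2 sync(2): ref=1.0000 raw=[0.9000 2.0000 1.0000]
After op 3 sync(2): ref=1.0000 raw=[0.9000 2.0000 1.0000]
Drift of clock 0 after op 3: 0.9000 - 1.0000 = -0.1000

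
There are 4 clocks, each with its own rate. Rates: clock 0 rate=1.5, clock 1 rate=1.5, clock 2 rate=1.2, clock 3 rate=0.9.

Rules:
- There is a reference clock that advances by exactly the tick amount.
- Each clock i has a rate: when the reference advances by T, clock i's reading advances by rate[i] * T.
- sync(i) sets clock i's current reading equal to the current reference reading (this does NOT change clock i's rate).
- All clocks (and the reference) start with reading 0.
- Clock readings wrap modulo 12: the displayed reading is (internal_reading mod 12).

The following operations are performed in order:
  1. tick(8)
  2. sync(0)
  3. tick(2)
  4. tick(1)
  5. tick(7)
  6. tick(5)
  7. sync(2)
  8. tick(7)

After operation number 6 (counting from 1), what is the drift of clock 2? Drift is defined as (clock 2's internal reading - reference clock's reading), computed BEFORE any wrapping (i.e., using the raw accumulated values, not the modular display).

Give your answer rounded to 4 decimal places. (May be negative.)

After op 1 tick(8): ref=8.0000 raw=[12.0000 12.0000 9.6000 7.2000]
After op 2 sync(0): ref=8.0000 raw=[8.0000 12.0000 9.6000 7.2000]
After op 3 tick(2): ref=10.0000 raw=[11.0000 15.0000 12.0000 9.0000]
After op 4 tick(1): ref=11.0000 raw=[12.5000 16.5000 13.2000 9.9000]
After op 5 tick(7): ref=18.0000 raw=[23.0000 27.0000 21.6000 16.2000]
After op 6 tick(5): ref=23.0000 raw=[30.5000 34.5000 27.6000 20.7000]
Drift of clock 2 after op 6: 27.6000 - 23.0000 = 4.6000

Answer: 4.6000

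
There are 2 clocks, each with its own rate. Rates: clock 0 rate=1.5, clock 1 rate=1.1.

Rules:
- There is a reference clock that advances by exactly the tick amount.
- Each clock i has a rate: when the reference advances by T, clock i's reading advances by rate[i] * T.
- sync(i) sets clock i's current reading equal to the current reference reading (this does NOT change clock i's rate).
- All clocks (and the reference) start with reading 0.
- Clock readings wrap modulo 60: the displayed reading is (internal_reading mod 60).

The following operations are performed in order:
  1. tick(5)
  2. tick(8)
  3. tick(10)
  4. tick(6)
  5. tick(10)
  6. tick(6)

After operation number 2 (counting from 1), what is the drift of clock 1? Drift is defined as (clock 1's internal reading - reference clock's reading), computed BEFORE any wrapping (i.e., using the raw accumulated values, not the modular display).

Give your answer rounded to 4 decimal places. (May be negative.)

Answer: 1.3000

Derivation:
After op 1 tick(5): ref=5.0000 raw=[7.5000 5.5000]
After op 2 tick(8): ref=13.0000 raw=[19.5000 14.3000]
Drift of clock 1 after op 2: 14.3000 - 13.0000 = 1.3000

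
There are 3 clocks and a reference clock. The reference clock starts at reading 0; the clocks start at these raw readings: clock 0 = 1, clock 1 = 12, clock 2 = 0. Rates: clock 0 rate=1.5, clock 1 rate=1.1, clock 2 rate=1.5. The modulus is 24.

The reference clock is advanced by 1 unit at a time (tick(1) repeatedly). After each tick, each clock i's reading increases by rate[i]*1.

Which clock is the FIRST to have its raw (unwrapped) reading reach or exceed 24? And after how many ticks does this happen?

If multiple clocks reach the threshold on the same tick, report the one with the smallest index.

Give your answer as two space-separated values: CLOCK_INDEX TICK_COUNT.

clock 0: start=1, rate=1.5, needs 24-1 = 23; ticks = ceil(23/1.5) = ceil(15.3333) = 16; reading at tick 16 = 1 + 1.5*16 = 25.0000
clock 1: start=12, rate=1.1, needs 24-12 = 12; ticks = ceil(12/1.1) = ceil(10.9091) = 11; reading at tick 11 = 12 + 1.1*11 = 24.1000
clock 2: start=0, rate=1.5, needs 24-0 = 24; ticks = ceil(24/1.5) = ceil(16.0000) = 16; reading at tick 16 = 0 + 1.5*16 = 24.0000
Minimum tick count = 11; winners = [1]; smallest index = 1

Answer: 1 11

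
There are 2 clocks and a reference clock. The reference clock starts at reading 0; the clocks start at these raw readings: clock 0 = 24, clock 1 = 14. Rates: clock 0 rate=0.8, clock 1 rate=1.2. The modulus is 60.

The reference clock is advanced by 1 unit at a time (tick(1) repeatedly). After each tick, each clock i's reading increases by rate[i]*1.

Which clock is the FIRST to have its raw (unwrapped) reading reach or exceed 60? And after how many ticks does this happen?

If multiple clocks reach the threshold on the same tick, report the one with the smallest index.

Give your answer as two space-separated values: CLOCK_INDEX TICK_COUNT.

clock 0: start=24, rate=0.8, needs 60-24 = 36; ticks = ceil(36/0.8) = ceil(45.0000) = 45; reading at tick 45 = 24 + 0.8*45 = 60.0000
clock 1: start=14, rate=1.2, needs 60-14 = 46; ticks = ceil(46/1.2) = ceil(38.3333) = 39; reading at tick 39 = 14 + 1.2*39 = 60.8000
Minimum tick count = 39; winners = [1]; smallest index = 1

Answer: 1 39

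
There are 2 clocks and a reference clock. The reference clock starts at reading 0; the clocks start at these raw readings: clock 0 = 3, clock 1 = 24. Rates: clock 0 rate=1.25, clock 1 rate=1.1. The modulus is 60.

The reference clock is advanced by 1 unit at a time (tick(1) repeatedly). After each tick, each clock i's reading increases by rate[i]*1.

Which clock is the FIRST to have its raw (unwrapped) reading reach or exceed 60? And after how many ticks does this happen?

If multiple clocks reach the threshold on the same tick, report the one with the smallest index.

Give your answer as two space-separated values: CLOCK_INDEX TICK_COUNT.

clock 0: start=3, rate=1.25, needs 60-3 = 57; ticks = ceil(57/1.25) = ceil(45.6000) = 46; reading at tick 46 = 3 + 1.25*46 = 60.5000
clock 1: start=24, rate=1.1, needs 60-24 = 36; ticks = ceil(36/1.1) = ceil(32.7273) = 33; reading at tick 33 = 24 + 1.1*33 = 60.3000
Minimum tick count = 33; winners = [1]; smallest index = 1

Answer: 1 33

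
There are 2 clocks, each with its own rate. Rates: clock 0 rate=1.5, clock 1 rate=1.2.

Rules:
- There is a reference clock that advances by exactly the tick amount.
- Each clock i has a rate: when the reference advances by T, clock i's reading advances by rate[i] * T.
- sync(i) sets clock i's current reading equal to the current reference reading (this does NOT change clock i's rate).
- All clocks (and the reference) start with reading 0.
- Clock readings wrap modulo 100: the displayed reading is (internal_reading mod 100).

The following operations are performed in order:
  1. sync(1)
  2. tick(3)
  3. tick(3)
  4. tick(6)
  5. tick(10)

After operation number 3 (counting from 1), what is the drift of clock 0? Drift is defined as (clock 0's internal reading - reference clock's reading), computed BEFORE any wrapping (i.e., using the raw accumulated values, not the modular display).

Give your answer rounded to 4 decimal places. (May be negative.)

After op 1 sync(1): ref=0.0000 raw=[0.0000 0.0000]
After op 2 tick(3): ref=3.0000 raw=[4.5000 3.6000]
After op 3 tick(3): ref=6.0000 raw=[9.0000 7.2000]
Drift of clock 0 after op 3: 9.0000 - 6.0000 = 3.0000

Answer: 3.0000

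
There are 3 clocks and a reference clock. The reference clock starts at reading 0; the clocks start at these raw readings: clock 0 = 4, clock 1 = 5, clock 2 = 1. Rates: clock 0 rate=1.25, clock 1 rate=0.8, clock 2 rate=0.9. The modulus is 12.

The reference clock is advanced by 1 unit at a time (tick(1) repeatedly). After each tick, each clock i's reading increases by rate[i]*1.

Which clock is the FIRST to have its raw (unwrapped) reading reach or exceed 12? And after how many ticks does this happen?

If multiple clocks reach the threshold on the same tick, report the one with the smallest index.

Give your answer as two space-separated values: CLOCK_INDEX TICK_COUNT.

clock 0: start=4, rate=1.25, needs 12-4 = 8; ticks = ceil(8/1.25) = ceil(6.4000) = 7; reading at tick 7 = 4 + 1.25*7 = 12.7500
clock 1: start=5, rate=0.8, needs 12-5 = 7; ticks = ceil(7/0.8) = ceil(8.7500) = 9; reading at tick 9 = 5 + 0.8*9 = 12.2000
clock 2: start=1, rate=0.9, needs 12-1 = 11; ticks = ceil(11/0.9) = ceil(12.2222) = 13; reading at tick 13 = 1 + 0.9*13 = 12.7000
Minimum tick count = 7; winners = [0]; smallest index = 0

Answer: 0 7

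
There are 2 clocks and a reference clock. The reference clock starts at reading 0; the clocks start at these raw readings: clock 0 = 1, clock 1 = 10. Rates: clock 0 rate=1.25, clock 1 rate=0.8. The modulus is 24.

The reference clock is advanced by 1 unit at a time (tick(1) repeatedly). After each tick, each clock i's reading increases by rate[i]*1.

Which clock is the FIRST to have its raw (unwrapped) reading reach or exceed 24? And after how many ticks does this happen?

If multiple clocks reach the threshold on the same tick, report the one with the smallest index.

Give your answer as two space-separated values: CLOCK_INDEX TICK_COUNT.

clock 0: start=1, rate=1.25, needs 24-1 = 23; ticks = ceil(23/1.25) = ceil(18.4000) = 19; reading at tick 19 = 1 + 1.25*19 = 24.7500
clock 1: start=10, rate=0.8, needs 24-10 = 14; ticks = ceil(14/0.8) = ceil(17.5000) = 18; reading at tick 18 = 10 + 0.8*18 = 24.4000
Minimum tick count = 18; winners = [1]; smallest index = 1

Answer: 1 18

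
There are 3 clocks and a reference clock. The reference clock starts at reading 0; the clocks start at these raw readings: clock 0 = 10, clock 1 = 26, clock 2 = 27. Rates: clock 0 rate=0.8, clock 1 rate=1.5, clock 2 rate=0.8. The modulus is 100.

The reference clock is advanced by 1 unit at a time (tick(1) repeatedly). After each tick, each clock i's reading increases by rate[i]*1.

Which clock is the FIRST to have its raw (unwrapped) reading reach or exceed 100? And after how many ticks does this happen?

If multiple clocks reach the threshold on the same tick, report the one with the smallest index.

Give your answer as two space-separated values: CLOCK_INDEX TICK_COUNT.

Answer: 1 50

Derivation:
clock 0: start=10, rate=0.8, needs 100-10 = 90; ticks = ceil(90/0.8) = ceil(112.5000) = 113; reading at tick 113 = 10 + 0.8*113 = 100.4000
clock 1: start=26, rate=1.5, needs 100-26 = 74; ticks = ceil(74/1.5) = ceil(49.3333) = 50; reading at tick 50 = 26 + 1.5*50 = 101.0000
clock 2: start=27, rate=0.8, needs 100-27 = 73; ticks = ceil(73/0.8) = ceil(91.2500) = 92; reading at tick 92 = 27 + 0.8*92 = 100.6000
Minimum tick count = 50; winners = [1]; smallest index = 1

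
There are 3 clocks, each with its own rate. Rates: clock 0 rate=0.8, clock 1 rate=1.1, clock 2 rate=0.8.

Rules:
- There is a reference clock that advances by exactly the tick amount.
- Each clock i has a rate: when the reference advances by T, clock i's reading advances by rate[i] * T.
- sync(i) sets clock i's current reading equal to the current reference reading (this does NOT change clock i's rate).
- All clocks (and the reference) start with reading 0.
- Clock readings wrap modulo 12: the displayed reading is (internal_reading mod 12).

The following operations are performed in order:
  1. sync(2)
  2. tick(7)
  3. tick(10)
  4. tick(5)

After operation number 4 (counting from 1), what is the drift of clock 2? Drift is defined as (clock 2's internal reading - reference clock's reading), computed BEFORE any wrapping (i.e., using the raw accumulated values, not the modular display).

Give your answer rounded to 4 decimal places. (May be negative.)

After op 1 sync(2): ref=0.0000 raw=[0.0000 0.0000 0.0000]
After op 2 tick(7): ref=7.0000 raw=[5.6000 7.7000 5.6000]
After op 3 tick(10): ref=17.0000 raw=[13.6000 18.7000 13.6000]
After op 4 tick(5): ref=22.0000 raw=[17.6000 24.2000 17.6000]
Drift of clock 2 after op 4: 17.6000 - 22.0000 = -4.4000

Answer: -4.4000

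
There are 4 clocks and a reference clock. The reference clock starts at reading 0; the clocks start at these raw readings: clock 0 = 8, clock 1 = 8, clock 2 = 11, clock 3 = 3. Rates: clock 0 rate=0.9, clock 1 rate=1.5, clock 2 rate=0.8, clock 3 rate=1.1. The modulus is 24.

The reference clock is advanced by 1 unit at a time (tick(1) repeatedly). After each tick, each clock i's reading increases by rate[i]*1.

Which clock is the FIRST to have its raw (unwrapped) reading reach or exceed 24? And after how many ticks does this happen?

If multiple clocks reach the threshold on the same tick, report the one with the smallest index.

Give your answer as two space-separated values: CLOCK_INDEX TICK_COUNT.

clock 0: start=8, rate=0.9, needs 24-8 = 16; ticks = ceil(16/0.9) = ceil(17.7778) = 18; reading at tick 18 = 8 + 0.9*18 = 24.2000
clock 1: start=8, rate=1.5, needs 24-8 = 16; ticks = ceil(16/1.5) = ceil(10.6667) = 11; reading at tick 11 = 8 + 1.5*11 = 24.5000
clock 2: start=11, rate=0.8, needs 24-11 = 13; ticks = ceil(13/0.8) = ceil(16.2500) = 17; reading at tick 17 = 11 + 0.8*17 = 24.6000
clock 3: start=3, rate=1.1, needs 24-3 = 21; ticks = ceil(21/1.1) = ceil(19.0909) = 20; reading at tick 20 = 3 + 1.1*20 = 25.0000
Minimum tick count = 11; winners = [1]; smallest index = 1

Answer: 1 11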